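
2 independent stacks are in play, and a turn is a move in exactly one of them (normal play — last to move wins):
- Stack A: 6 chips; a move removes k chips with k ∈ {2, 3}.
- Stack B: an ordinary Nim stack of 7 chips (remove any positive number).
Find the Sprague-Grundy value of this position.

7

Grundy values for stack A (subtraction set {2, 3}):
g(0) = mex{} = 0
g(1) = mex{} = 0
g(2) = mex{0} = 1
g(3) = mex{0} = 1
g(4) = mex{0,1} = 2
g(5) = mex{1} = 0
g(6) = mex{1,2} = 0
So g(6) = 0.
Stack B is a plain Nim stack of size 7, so its Grundy value is 7.
The value of a disjunctive sum is the nim-sum of the parts.
Combined value = 0 XOR 7 = 7.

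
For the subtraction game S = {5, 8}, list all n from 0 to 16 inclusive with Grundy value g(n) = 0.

0, 1, 2, 3, 4, 13, 14, 15, 16

Compute g(0), g(1), … for moves {5, 8}:
k:     0  1  2  3  4  5  6  7  8  9 10 11 12 13 14 15 16
g(k):  0  0  0  0  0  1  1  1  1  1  2  2  2  0  0  0  0
The P-positions (g = 0) in 0..16 are 0, 1, 2, 3, 4, 13, 14, 15, 16.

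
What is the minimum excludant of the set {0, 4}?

1

0 is in the set but 1 is not, so the mex is 1.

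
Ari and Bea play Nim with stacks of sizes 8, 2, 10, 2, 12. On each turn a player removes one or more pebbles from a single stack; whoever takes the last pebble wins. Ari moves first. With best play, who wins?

Ari wins

Write each in binary and XOR column by column:
  1000  (8)
  0010  (2)
  1010  (10)
  0010  (2)
  1100  (12)
  ----
  1110  (14)
The nim-sum is 14 ≠ 0, so this is an N-position: the player to move can win; Ari has a winning move.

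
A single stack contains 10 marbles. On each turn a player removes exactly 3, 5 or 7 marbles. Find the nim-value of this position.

Build the Grundy sequence with g(k) = mex{g(k−s) : s ∈ {3, 5, 7}, s ≤ k}:
g(0) = mex{} = 0
g(1) = mex{} = 0
g(2) = mex{} = 0
g(3) = mex{0} = 1
g(4) = mex{0} = 1
g(5) = mex{0} = 1
g(6) = mex{0,1} = 2
g(7) = mex{0,1} = 2
g(8) = mex{0,1} = 2
g(9) = mex{0,1,2} = 3
g(10) = mex{1,2} = 0
So g(10) = 0.

0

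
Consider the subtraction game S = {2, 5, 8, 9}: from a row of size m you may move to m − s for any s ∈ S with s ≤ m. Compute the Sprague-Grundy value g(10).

3

Grundy values for subtraction set {2, 5, 8, 9}:
g(0) = mex{} = 0
g(1) = mex{} = 0
g(2) = mex{0} = 1
g(3) = mex{0} = 1
g(4) = mex{1} = 0
g(5) = mex{0,1} = 2
g(6) = mex{0} = 1
g(7) = mex{1,2} = 0
g(8) = mex{0,1} = 2
g(9) = mex{0} = 1
g(10) = mex{0,1,2} = 3
So g(10) = 3.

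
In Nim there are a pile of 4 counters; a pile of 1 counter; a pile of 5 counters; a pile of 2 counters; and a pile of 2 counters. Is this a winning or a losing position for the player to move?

In binary:
  100  (4)
  001  (1)
  101  (5)
  010  (2)
  010  (2)
  ---
  000  (0)
The nim-sum is 0, so this is a P-position: the player to move is in a losing position under optimal play.

Losing position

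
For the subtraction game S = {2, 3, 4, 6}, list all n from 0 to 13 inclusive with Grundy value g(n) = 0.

0, 1, 8, 9

Build the Grundy sequence with g(k) = mex{g(k−s) : s ∈ {2, 3, 4, 6}, s ≤ k}:
g(0) = mex{} = 0
g(1) = mex{} = 0
g(2) = mex{0} = 1
g(3) = mex{0} = 1
g(4) = mex{0,1} = 2
g(5) = mex{0,1} = 2
g(6) = mex{0,1,2} = 3
g(7) = mex{0,1,2} = 3
g(8) = mex{1,2,3} = 0
g(9) = mex{1,2,3} = 0
g(10) = mex{0,2,3} = 1
g(11) = mex{0,2,3} = 1
g(12) = mex{0,1,3} = 2
g(13) = mex{0,1,3} = 2
The P-positions (g = 0) in 0..13 are 0, 1, 8, 9.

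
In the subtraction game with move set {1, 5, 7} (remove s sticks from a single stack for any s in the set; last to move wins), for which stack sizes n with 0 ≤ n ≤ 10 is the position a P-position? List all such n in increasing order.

0, 2, 4, 6, 8, 10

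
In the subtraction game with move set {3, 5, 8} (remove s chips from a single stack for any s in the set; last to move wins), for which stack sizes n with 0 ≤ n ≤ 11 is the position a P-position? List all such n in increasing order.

0, 1, 2, 11

Build the Grundy sequence with g(k) = mex{g(k−s) : s ∈ {3, 5, 8}, s ≤ k}:
k:     0  1  2  3  4  5  6  7  8  9 10 11
g(k):  0  0  0  1  1  1  2  2  2  3  3  0
The P-positions (g = 0) in 0..11 are 0, 1, 2, 11.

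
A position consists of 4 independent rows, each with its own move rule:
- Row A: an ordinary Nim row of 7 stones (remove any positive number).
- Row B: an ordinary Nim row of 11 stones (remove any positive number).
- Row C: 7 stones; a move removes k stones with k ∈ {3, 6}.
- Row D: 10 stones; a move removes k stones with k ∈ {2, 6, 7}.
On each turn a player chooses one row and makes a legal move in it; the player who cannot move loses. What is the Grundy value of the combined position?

13

Row A is a plain Nim row of size 7, so its Grundy value is 7.
Row B is a plain Nim row of size 11, so its Grundy value is 11.
Grundy values for row C (subtraction set {3, 6}):
k:     0  1  2  3  4  5  6  7
g(k):  0  0  0  1  1  1  2  2
So g(7) = 2.
Grundy values for row D (subtraction set {2, 6, 7}):
k:     0  1  2  3  4  5  6  7  8  9 10
g(k):  0  0  1  1  0  0  1  1  2  0  3
So g(10) = 3.
By the Sprague-Grundy theorem, the Grundy value of a sum of independent games is the XOR of the component values.
Combined value = 7 XOR 11 XOR 2 XOR 3 = 13.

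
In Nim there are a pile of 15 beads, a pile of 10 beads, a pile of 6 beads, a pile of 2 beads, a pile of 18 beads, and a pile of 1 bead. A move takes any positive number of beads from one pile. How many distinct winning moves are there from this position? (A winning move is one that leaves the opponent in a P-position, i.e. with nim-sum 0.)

1

In binary:
  01111  (15)
  01010  (10)
  00110  (6)
  00010  (2)
  10010  (18)
  00001  (1)
  -----
  10010  (18)
The overall nim-sum is X = 18. A pile of size p has a winning move iff p XOR X < p (reduce it to p XOR X).
  15: 15 XOR 18 = 29 ≥ 15 — no move.
  10: 10 XOR 18 = 24 ≥ 10 — no move.
  6: 6 XOR 18 = 20 ≥ 6 — no move.
  2: 2 XOR 18 = 16 ≥ 2 — no move.
  18: 18 XOR 18 = 0 < 18 — winning move (to 0).
  1: 1 XOR 18 = 19 ≥ 1 — no move.
That gives 1 winning move.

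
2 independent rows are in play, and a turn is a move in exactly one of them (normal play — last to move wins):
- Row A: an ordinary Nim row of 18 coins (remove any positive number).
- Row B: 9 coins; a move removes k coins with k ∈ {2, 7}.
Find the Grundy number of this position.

Row A is a plain Nim row of size 18, so its Grundy value is 18.
Grundy values for row B (subtraction set {2, 7}):
k:     0  1  2  3  4  5  6  7  8  9
g(k):  0  0  1  1  0  0  1  1  2  0
So g(9) = 0.
By the Sprague-Grundy theorem, the Grundy value of a sum of independent games is the XOR of the component values.
Combined value = 18 ⊕ 0 = 18.

18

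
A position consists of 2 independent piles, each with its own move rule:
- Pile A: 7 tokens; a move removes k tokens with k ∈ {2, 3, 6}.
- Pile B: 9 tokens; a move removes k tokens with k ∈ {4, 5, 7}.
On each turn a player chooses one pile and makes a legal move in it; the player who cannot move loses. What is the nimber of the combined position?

3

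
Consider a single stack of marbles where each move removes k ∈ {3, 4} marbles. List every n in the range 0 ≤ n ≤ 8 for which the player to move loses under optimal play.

0, 1, 2, 7, 8

Grundy values for subtraction set {3, 4}:
k:     0  1  2  3  4  5  6  7  8
g(k):  0  0  0  1  1  1  2  0  0
The P-positions (g = 0) in 0..8 are 0, 1, 2, 7, 8.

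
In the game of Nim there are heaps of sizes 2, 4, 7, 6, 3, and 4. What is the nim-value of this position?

0

Bitwise XOR of the heap sizes:
  010  (2)
  100  (4)
  111  (7)
  110  (6)
  011  (3)
  100  (4)
  ---
  000  (0)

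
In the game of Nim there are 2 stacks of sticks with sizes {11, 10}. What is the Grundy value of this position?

1

Write each in binary and XOR column by column:
  1011  (11)
  1010  (10)
  ----
  0001  (1)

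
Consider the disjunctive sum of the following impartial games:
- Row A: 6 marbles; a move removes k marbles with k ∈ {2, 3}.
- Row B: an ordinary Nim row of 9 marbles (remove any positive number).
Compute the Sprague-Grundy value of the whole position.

Build the Grundy sequence for row A with g(k) = mex{g(k−s) : s ∈ {2, 3}, s ≤ k}:
g(0) = mex{} = 0
g(1) = mex{} = 0
g(2) = mex{0} = 1
g(3) = mex{0} = 1
g(4) = mex{0,1} = 2
g(5) = mex{1} = 0
g(6) = mex{1,2} = 0
So g(6) = 0.
Row B is a plain Nim row of size 9, so its Grundy value is 9.
The value of a disjunctive sum is the nim-sum of the parts.
Combined value = 0 ⊕ 9 = 9.

9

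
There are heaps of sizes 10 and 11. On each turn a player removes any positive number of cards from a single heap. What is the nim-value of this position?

1

Bitwise XOR of the heap sizes:
  1010  (10)
  1011  (11)
  ----
  0001  (1)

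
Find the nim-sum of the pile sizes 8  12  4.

In binary:
  1000  (8)
  1100  (12)
  0100  (4)
  ----
  0000  (0)

0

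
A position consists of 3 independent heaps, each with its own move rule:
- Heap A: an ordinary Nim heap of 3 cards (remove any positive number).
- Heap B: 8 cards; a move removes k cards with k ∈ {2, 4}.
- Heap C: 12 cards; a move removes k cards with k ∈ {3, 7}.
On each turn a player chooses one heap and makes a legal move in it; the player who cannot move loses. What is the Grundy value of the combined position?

Heap A is a plain Nim heap of size 3, so its Grundy value is 3.
Grundy values for heap B (subtraction set {2, 4}):
g(0) = mex{} = 0
g(1) = mex{} = 0
g(2) = mex{0} = 1
g(3) = mex{0} = 1
g(4) = mex{0,1} = 2
g(5) = mex{0,1} = 2
g(6) = mex{1,2} = 0
g(7) = mex{1,2} = 0
g(8) = mex{0,2} = 1
So g(8) = 1.
Grundy values for heap C (subtraction set {3, 7}):
g(0) = mex{} = 0
g(1) = mex{} = 0
g(2) = mex{} = 0
g(3) = mex{0} = 1
g(4) = mex{0} = 1
g(5) = mex{0} = 1
g(6) = mex{1} = 0
g(7) = mex{0,1} = 2
g(8) = mex{0,1} = 2
g(9) = mex{0} = 1
g(10) = mex{1,2} = 0
g(11) = mex{1,2} = 0
g(12) = mex{1} = 0
So g(12) = 0.
The value of a disjunctive sum is the nim-sum of the parts.
Combined value = 3 XOR 1 XOR 0 = 2.

2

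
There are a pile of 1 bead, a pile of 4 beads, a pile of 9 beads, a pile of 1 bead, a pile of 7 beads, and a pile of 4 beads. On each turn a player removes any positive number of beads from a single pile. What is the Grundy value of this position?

14

Bitwise XOR of the heap sizes:
  0001  (1)
  0100  (4)
  1001  (9)
  0001  (1)
  0111  (7)
  0100  (4)
  ----
  1110  (14)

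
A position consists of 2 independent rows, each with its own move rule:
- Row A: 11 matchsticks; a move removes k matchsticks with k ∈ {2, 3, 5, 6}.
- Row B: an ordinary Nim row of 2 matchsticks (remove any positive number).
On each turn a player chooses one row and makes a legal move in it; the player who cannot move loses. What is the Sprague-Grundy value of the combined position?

For row A, compute g(0), g(1), … with moves {2, 3, 5, 6}:
k:     0  1  2  3  4  5  6  7  8  9 10 11
g(k):  0  0  1  1  2  2  3  3  0  0  1  1
So g(11) = 1.
Row B is a plain Nim row of size 2, so its Grundy value is 2.
The value of a disjunctive sum is the nim-sum of the parts.
Combined value = 1 XOR 2 = 3.

3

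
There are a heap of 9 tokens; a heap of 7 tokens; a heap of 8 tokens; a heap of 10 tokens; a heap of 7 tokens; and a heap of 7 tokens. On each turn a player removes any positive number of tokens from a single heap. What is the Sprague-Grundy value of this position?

Nim-sum: 9 XOR 7 XOR 8 XOR 10 XOR 7 XOR 7 = 12.

12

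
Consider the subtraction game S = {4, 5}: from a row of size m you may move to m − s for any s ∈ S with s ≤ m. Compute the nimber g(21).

0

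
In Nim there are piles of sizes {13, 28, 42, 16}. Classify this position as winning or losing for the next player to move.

Nim-sum: 13 XOR 28 XOR 42 XOR 16 = 43.
The nim-sum is 43 ≠ 0, so this is an N-position: the player to move can win.

Winning position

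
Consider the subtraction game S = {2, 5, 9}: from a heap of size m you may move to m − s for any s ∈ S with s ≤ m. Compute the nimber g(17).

Compute g(0), g(1), … for moves {2, 5, 9}:
k:     0  1  2  3  4  5  6  7  8  9 10 11 12 13 14 15 16 17
g(k):  0  0  1  1  0  2  1  0  0  1  1  0  2  1  0  0  1  1
So g(17) = 1.

1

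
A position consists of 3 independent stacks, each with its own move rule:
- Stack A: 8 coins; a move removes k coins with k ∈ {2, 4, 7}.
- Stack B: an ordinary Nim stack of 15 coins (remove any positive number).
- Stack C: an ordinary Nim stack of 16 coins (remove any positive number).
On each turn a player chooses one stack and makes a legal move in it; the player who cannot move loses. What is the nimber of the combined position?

For stack A, compute g(0), g(1), … with moves {2, 4, 7}:
g(0) = mex{} = 0
g(1) = mex{} = 0
g(2) = mex{0} = 1
g(3) = mex{0} = 1
g(4) = mex{0,1} = 2
g(5) = mex{0,1} = 2
g(6) = mex{1,2} = 0
g(7) = mex{0,1,2} = 3
g(8) = mex{0,2} = 1
So g(8) = 1.
Stack B is a plain Nim stack of size 15, so its Grundy value is 15.
Stack C is a plain Nim stack of size 16, so its Grundy value is 16.
By the Sprague-Grundy theorem, the Grundy value of a sum of independent games is the XOR of the component values.
Combined value = 1 XOR 15 XOR 16 = 30.

30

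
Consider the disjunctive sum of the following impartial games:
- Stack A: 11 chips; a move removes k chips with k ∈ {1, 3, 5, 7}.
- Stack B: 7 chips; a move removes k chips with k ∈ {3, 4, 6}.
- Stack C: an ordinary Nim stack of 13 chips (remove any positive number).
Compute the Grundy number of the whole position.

Grundy values for stack A (subtraction set {1, 3, 5, 7}):
g(0) = mex{} = 0
g(1) = mex{0} = 1
g(2) = mex{1} = 0
g(3) = mex{0} = 1
g(4) = mex{1} = 0
g(5) = mex{0} = 1
g(6) = mex{1} = 0
g(7) = mex{0} = 1
g(8) = mex{1} = 0
g(9) = mex{0} = 1
g(10) = mex{1} = 0
g(11) = mex{0} = 1
So g(11) = 1.
For stack B, compute g(0), g(1), … with moves {3, 4, 6}:
g(0) = mex{} = 0
g(1) = mex{} = 0
g(2) = mex{} = 0
g(3) = mex{0} = 1
g(4) = mex{0} = 1
g(5) = mex{0} = 1
g(6) = mex{0,1} = 2
g(7) = mex{0,1} = 2
So g(7) = 2.
Stack C is a plain Nim stack of size 13, so its Grundy value is 13.
By the Sprague-Grundy theorem, the Grundy value of a sum of independent games is the XOR of the component values.
Combined value = 1 XOR 2 XOR 13 = 14.

14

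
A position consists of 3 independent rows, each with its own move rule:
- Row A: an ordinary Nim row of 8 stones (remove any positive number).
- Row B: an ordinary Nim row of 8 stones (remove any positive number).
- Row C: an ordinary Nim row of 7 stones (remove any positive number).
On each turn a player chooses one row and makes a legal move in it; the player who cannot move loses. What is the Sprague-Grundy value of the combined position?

7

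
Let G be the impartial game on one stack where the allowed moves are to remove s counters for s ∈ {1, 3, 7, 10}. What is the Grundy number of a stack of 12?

2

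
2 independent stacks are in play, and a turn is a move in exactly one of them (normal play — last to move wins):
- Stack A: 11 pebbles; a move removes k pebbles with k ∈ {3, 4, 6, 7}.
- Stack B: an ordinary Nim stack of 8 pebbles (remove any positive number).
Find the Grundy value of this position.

Grundy values for stack A (subtraction set {3, 4, 6, 7}):
g(0) = mex{} = 0
g(1) = mex{} = 0
g(2) = mex{} = 0
g(3) = mex{0} = 1
g(4) = mex{0} = 1
g(5) = mex{0} = 1
g(6) = mex{0,1} = 2
g(7) = mex{0,1} = 2
g(8) = mex{0,1} = 2
g(9) = mex{0,1,2} = 3
g(10) = mex{1,2} = 0
g(11) = mex{1,2} = 0
So g(11) = 0.
Stack B is a plain Nim stack of size 8, so its Grundy value is 8.
By the Sprague-Grundy theorem, the Grundy value of a sum of independent games is the XOR of the component values.
Combined value = 0 XOR 8 = 8.

8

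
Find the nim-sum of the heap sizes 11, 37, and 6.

Nim-sum: 11 ^ 37 ^ 6 = 40.

40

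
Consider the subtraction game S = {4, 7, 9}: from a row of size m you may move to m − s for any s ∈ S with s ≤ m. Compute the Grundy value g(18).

1

Grundy values for subtraction set {4, 7, 9}:
k:     0  1  2  3  4  5  6  7  8  9 10 11 12 13 14 15 16 17 18
g(k):  0  0  0  0  1  1  1  1  2  2  2  2  3  0  0  0  0  1  1
So g(18) = 1.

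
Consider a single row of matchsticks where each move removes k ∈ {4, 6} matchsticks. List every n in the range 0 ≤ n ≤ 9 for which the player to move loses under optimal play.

Build the Grundy sequence with g(k) = mex{g(k−s) : s ∈ {4, 6}, s ≤ k}:
k:     0  1  2  3  4  5  6  7  8  9
g(k):  0  0  0  0  1  1  1  1  2  2
The P-positions (g = 0) in 0..9 are 0, 1, 2, 3.

0, 1, 2, 3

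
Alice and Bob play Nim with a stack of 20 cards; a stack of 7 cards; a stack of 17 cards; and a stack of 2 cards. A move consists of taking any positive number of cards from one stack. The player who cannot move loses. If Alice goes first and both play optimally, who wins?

In binary:
  10100  (20)
  00111  (7)
  10001  (17)
  00010  (2)
  -----
  00000  (0)
The nim-sum is 0, so this is a P-position: the player to move is in a losing position under optimal play; Alice is about to move from it and so loses — Bob wins.

Bob wins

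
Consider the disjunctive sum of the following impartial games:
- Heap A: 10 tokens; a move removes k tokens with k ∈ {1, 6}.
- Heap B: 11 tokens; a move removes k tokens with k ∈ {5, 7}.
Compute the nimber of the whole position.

3

Grundy values for heap A (subtraction set {1, 6}):
g(0) = mex{} = 0
g(1) = mex{0} = 1
g(2) = mex{1} = 0
g(3) = mex{0} = 1
g(4) = mex{1} = 0
g(5) = mex{0} = 1
g(6) = mex{0,1} = 2
g(7) = mex{1,2} = 0
g(8) = mex{0} = 1
g(9) = mex{1} = 0
g(10) = mex{0} = 1
So g(10) = 1.
Grundy values for heap B (subtraction set {5, 7}):
k:     0  1  2  3  4  5  6  7  8  9 10 11
g(k):  0  0  0  0  0  1  1  1  1  1  2  2
So g(11) = 2.
The value of a disjunctive sum is the nim-sum of the parts.
Combined value = 1 ⊕ 2 = 3.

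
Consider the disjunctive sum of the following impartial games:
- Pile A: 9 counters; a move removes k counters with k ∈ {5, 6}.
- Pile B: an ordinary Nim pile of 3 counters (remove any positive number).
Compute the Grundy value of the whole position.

2

Grundy values for pile A (subtraction set {5, 6}):
k:     0  1  2  3  4  5  6  7  8  9
g(k):  0  0  0  0  0  1  1  1  1  1
So g(9) = 1.
Pile B is a plain Nim pile of size 3, so its Grundy value is 3.
By the Sprague-Grundy theorem, the Grundy value of a sum of independent games is the XOR of the component values.
Combined value = 1 XOR 3 = 2.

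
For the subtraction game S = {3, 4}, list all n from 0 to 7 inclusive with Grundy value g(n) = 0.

0, 1, 2, 7

Compute g(0), g(1), … for moves {3, 4}:
k:     0  1  2  3  4  5  6  7
g(k):  0  0  0  1  1  1  2  0
The P-positions (g = 0) in 0..7 are 0, 1, 2, 7.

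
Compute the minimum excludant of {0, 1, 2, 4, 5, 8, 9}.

3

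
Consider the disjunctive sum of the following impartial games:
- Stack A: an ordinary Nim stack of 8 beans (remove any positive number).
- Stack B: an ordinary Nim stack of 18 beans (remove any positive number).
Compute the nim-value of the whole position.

Stack A is a plain Nim stack of size 8, so its Grundy value is 8.
Stack B is a plain Nim stack of size 18, so its Grundy value is 18.
The value of a disjunctive sum is the nim-sum of the parts.
Combined value = 8 XOR 18 = 26.

26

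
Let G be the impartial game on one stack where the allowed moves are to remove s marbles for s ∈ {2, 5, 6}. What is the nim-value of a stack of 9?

2

Compute g(0), g(1), … for moves {2, 5, 6}:
k:     0  1  2  3  4  5  6  7  8  9
g(k):  0  0  1  1  0  2  1  3  0  2
So g(9) = 2.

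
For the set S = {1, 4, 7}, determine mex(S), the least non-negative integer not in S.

0

0 is not in the set, so the mex is 0.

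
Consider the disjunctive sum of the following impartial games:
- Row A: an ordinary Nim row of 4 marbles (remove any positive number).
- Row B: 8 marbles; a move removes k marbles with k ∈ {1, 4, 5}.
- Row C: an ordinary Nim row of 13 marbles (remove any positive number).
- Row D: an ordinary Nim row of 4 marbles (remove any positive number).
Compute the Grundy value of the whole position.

13

Row A is a plain Nim row of size 4, so its Grundy value is 4.
Grundy values for row B (subtraction set {1, 4, 5}):
g(0) = mex{} = 0
g(1) = mex{0} = 1
g(2) = mex{1} = 0
g(3) = mex{0} = 1
g(4) = mex{0,1} = 2
g(5) = mex{0,1,2} = 3
g(6) = mex{0,1,3} = 2
g(7) = mex{0,1,2} = 3
g(8) = mex{1,2,3} = 0
So g(8) = 0.
Row C is a plain Nim row of size 13, so its Grundy value is 13.
Row D is a plain Nim row of size 4, so its Grundy value is 4.
By the Sprague-Grundy theorem, the Grundy value of a sum of independent games is the XOR of the component values.
Combined value = 4 XOR 0 XOR 13 XOR 4 = 13.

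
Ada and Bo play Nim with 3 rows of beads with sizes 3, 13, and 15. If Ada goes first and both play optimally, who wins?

Ada wins

Compute the nim-sum pairwise:
3 XOR 13 = 14
14 XOR 15 = 1
The nim-sum is 1 ≠ 0, so this is an N-position: the player to move can win; Ada has a winning move.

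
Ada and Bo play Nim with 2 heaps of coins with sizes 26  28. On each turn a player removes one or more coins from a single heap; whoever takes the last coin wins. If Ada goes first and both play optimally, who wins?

Ada wins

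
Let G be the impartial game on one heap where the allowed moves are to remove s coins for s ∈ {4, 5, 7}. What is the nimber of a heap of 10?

2

Build the Grundy sequence with g(k) = mex{g(k−s) : s ∈ {4, 5, 7}, s ≤ k}:
g(0) = mex{} = 0
g(1) = mex{} = 0
g(2) = mex{} = 0
g(3) = mex{} = 0
g(4) = mex{0} = 1
g(5) = mex{0} = 1
g(6) = mex{0} = 1
g(7) = mex{0} = 1
g(8) = mex{0,1} = 2
g(9) = mex{0,1} = 2
g(10) = mex{0,1} = 2
So g(10) = 2.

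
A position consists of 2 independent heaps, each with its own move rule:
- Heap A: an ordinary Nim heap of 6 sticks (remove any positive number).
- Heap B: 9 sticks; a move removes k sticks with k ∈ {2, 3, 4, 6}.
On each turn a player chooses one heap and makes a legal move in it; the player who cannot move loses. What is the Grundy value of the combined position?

6

Heap A is a plain Nim heap of size 6, so its Grundy value is 6.
Build the Grundy sequence for heap B with g(k) = mex{g(k−s) : s ∈ {2, 3, 4, 6}, s ≤ k}:
g(0) = mex{} = 0
g(1) = mex{} = 0
g(2) = mex{0} = 1
g(3) = mex{0} = 1
g(4) = mex{0,1} = 2
g(5) = mex{0,1} = 2
g(6) = mex{0,1,2} = 3
g(7) = mex{0,1,2} = 3
g(8) = mex{1,2,3} = 0
g(9) = mex{1,2,3} = 0
So g(9) = 0.
By the Sprague-Grundy theorem, the Grundy value of a sum of independent games is the XOR of the component values.
Combined value = 6 XOR 0 = 6.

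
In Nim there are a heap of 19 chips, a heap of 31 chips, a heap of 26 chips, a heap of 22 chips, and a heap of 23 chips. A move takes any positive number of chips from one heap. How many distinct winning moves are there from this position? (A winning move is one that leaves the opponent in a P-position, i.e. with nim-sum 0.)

5

Nim-sum: 19 ⊕ 31 ⊕ 26 ⊕ 22 ⊕ 23 = 23.
The overall nim-sum is X = 23. A heap of size p has a winning move iff p XOR X < p (reduce it to p XOR X).
  19: 19 XOR 23 = 4 < 19 — winning move (to 4).
  31: 31 XOR 23 = 8 < 31 — winning move (to 8).
  26: 26 XOR 23 = 13 < 26 — winning move (to 13).
  22: 22 XOR 23 = 1 < 22 — winning move (to 1).
  23: 23 XOR 23 = 0 < 23 — winning move (to 0).
That gives 5 winning moves.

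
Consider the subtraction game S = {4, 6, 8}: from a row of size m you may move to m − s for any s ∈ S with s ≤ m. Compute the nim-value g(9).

2

Grundy values for subtraction set {4, 6, 8}:
k:     0  1  2  3  4  5  6  7  8  9
g(k):  0  0  0  0  1  1  1  1  2  2
So g(9) = 2.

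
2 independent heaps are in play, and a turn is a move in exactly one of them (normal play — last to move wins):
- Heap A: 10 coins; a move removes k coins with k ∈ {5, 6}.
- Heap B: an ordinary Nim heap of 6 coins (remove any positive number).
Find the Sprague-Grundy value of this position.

4

For heap A, compute g(0), g(1), … with moves {5, 6}:
k:     0  1  2  3  4  5  6  7  8  9 10
g(k):  0  0  0  0  0  1  1  1  1  1  2
So g(10) = 2.
Heap B is a plain Nim heap of size 6, so its Grundy value is 6.
By the Sprague-Grundy theorem, the Grundy value of a sum of independent games is the XOR of the component values.
Combined value = 2 XOR 6 = 4.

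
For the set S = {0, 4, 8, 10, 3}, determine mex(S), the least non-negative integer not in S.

1

0 is in the set but 1 is not, so the mex is 1.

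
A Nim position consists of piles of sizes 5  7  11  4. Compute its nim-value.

13

Nim-sum: 5 ^ 7 ^ 11 ^ 4 = 13.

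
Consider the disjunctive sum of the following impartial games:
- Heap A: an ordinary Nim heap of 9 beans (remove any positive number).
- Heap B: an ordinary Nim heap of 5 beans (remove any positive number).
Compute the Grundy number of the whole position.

12

Heap A is a plain Nim heap of size 9, so its Grundy value is 9.
Heap B is a plain Nim heap of size 5, so its Grundy value is 5.
The value of a disjunctive sum is the nim-sum of the parts.
Combined value = 9 XOR 5 = 12.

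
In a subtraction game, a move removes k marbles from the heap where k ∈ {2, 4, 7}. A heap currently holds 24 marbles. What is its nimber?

Grundy values for subtraction set {2, 4, 7}:
k:     0  1  2  3  4  5  6  7  8  9 10 11 12 13 14 15 16 17 18 19 20 21 22 23 24
g(k):  0  0  1  1  2  2  0  3  1  0  2  1  0  2  1  0  2  1  0  2  1  0  2  1  0
So g(24) = 0.

0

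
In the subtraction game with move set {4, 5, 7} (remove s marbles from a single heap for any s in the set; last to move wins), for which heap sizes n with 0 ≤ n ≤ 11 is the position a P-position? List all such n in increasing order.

Compute g(0), g(1), … for moves {4, 5, 7}:
k:     0  1  2  3  4  5  6  7  8  9 10 11
g(k):  0  0  0  0  1  1  1  1  2  2  2  0
The P-positions (g = 0) in 0..11 are 0, 1, 2, 3, 11.

0, 1, 2, 3, 11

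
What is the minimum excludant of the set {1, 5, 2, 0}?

3

The values 0, 1, 2 are all present; 3 is the first non-negative integer missing from the set.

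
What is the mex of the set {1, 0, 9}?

2

The values 0, 1 are all present; 2 is the first non-negative integer missing from the set.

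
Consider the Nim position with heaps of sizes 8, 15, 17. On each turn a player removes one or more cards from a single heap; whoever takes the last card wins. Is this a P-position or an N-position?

Compute the nim-sum pairwise:
8 ⊕ 15 = 7
7 ⊕ 17 = 22
The nim-sum is 22 ≠ 0, so this is an N-position: the player to move can win.

N-position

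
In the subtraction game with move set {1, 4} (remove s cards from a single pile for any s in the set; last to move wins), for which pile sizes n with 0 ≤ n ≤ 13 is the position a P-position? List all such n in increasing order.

0, 2, 5, 7, 10, 12

Grundy values for subtraction set {1, 4}:
k:     0  1  2  3  4  5  6  7  8  9 10 11 12 13
g(k):  0  1  0  1  2  0  1  0  1  2  0  1  0  1
The P-positions (g = 0) in 0..13 are 0, 2, 5, 7, 10, 12.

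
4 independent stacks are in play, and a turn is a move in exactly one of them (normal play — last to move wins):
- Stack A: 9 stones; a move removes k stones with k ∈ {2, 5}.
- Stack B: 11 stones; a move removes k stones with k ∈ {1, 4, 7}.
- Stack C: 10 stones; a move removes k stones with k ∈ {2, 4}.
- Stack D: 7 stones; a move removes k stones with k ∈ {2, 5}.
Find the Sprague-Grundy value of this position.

2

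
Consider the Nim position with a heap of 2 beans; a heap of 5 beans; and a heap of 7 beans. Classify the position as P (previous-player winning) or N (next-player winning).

P-position

Compute the nim-sum pairwise:
2 XOR 5 = 7
7 XOR 7 = 0
The nim-sum is 0, so this is a P-position: the player to move is in a losing position under optimal play.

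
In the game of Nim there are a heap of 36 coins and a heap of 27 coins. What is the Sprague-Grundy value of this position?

63

Compute the nim-sum pairwise:
36 ^ 27 = 63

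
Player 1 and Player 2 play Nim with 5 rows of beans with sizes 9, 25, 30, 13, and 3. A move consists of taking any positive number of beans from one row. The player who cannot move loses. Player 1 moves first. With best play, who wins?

Player 2 wins

Compute the nim-sum pairwise:
9 ⊕ 25 = 16
16 ⊕ 30 = 14
14 ⊕ 13 = 3
3 ⊕ 3 = 0
The nim-sum is 0, so this is a P-position: the player to move is in a losing position under optimal play; Player 1 is about to move from it and so loses — Player 2 wins.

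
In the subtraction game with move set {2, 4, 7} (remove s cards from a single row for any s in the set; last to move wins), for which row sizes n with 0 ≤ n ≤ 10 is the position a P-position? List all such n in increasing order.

0, 1, 6, 9

Grundy values for subtraction set {2, 4, 7}:
g(0) = mex{} = 0
g(1) = mex{} = 0
g(2) = mex{0} = 1
g(3) = mex{0} = 1
g(4) = mex{0,1} = 2
g(5) = mex{0,1} = 2
g(6) = mex{1,2} = 0
g(7) = mex{0,1,2} = 3
g(8) = mex{0,2} = 1
g(9) = mex{1,2,3} = 0
g(10) = mex{0,1} = 2
The P-positions (g = 0) in 0..10 are 0, 1, 6, 9.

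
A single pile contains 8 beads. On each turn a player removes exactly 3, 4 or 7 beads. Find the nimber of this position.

Build the Grundy sequence with g(k) = mex{g(k−s) : s ∈ {3, 4, 7}, s ≤ k}:
k:     0  1  2  3  4  5  6  7  8
g(k):  0  0  0  1  1  1  2  2  2
So g(8) = 2.

2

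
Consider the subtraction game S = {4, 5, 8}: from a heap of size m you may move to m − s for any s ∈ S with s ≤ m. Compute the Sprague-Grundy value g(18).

Grundy values for subtraction set {4, 5, 8}:
k:     0  1  2  3  4  5  6  7  8  9 10 11 12 13 14 15 16 17 18
g(k):  0  0  0  0  1  1  1  1  2  2  2  2  0  0  0  0  1  1  1
So g(18) = 1.

1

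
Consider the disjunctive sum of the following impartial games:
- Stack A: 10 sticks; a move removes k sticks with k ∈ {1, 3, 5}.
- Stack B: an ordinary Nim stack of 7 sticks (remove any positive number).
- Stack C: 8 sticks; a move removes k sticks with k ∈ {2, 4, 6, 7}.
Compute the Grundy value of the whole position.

Build the Grundy sequence for stack A with g(k) = mex{g(k−s) : s ∈ {1, 3, 5}, s ≤ k}:
g(0) = mex{} = 0
g(1) = mex{0} = 1
g(2) = mex{1} = 0
g(3) = mex{0} = 1
g(4) = mex{1} = 0
g(5) = mex{0} = 1
g(6) = mex{1} = 0
g(7) = mex{0} = 1
g(8) = mex{1} = 0
g(9) = mex{0} = 1
g(10) = mex{1} = 0
So g(10) = 0.
Stack B is a plain Nim stack of size 7, so its Grundy value is 7.
Build the Grundy sequence for stack C with g(k) = mex{g(k−s) : s ∈ {2, 4, 6, 7}, s ≤ k}:
k:     0  1  2  3  4  5  6  7  8
g(k):  0  0  1  1  2  2  3  3  4
So g(8) = 4.
The value of a disjunctive sum is the nim-sum of the parts.
Combined value = 0 ⊕ 7 ⊕ 4 = 3.

3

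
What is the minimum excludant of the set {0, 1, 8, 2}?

The values 0, 1, 2 are all present; 3 is the first non-negative integer missing from the set.

3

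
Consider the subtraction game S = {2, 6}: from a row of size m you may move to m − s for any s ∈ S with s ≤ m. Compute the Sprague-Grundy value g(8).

Grundy values for subtraction set {2, 6}:
g(0) = mex{} = 0
g(1) = mex{} = 0
g(2) = mex{0} = 1
g(3) = mex{0} = 1
g(4) = mex{1} = 0
g(5) = mex{1} = 0
g(6) = mex{0} = 1
g(7) = mex{0} = 1
g(8) = mex{1} = 0
So g(8) = 0.

0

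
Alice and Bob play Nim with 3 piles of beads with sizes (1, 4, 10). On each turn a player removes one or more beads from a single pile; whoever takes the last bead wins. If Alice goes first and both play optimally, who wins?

Alice wins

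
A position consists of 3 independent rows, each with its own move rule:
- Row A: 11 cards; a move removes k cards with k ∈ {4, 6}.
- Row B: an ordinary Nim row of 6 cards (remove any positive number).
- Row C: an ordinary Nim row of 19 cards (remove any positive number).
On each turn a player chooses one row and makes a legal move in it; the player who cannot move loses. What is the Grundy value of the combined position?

Grundy values for row A (subtraction set {4, 6}):
g(0) = mex{} = 0
g(1) = mex{} = 0
g(2) = mex{} = 0
g(3) = mex{} = 0
g(4) = mex{0} = 1
g(5) = mex{0} = 1
g(6) = mex{0} = 1
g(7) = mex{0} = 1
g(8) = mex{0,1} = 2
g(9) = mex{0,1} = 2
g(10) = mex{1} = 0
g(11) = mex{1} = 0
So g(11) = 0.
Row B is a plain Nim row of size 6, so its Grundy value is 6.
Row C is a plain Nim row of size 19, so its Grundy value is 19.
The value of a disjunctive sum is the nim-sum of the parts.
Combined value = 0 XOR 6 XOR 19 = 21.

21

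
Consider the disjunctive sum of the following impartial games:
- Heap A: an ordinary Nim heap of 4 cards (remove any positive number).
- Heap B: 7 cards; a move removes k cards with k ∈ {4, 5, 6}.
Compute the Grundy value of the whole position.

5

Heap A is a plain Nim heap of size 4, so its Grundy value is 4.
For heap B, compute g(0), g(1), … with moves {4, 5, 6}:
g(0) = mex{} = 0
g(1) = mex{} = 0
g(2) = mex{} = 0
g(3) = mex{} = 0
g(4) = mex{0} = 1
g(5) = mex{0} = 1
g(6) = mex{0} = 1
g(7) = mex{0} = 1
So g(7) = 1.
The value of a disjunctive sum is the nim-sum of the parts.
Combined value = 4 XOR 1 = 5.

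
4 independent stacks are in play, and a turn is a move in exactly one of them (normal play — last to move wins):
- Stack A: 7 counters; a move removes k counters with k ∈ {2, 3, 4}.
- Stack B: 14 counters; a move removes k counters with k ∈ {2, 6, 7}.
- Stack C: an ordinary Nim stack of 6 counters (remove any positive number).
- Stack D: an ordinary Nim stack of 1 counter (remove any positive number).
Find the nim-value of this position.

7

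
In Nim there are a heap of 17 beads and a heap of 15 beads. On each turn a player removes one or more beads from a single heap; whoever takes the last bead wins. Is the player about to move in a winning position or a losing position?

Compute the nim-sum pairwise:
17 XOR 15 = 30
The nim-sum is 30 ≠ 0, so this is an N-position: the player to move can win.

Winning position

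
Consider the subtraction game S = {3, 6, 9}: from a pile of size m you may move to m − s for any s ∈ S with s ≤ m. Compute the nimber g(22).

3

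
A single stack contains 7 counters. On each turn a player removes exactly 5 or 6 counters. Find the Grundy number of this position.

1

Compute g(0), g(1), … for moves {5, 6}:
g(0) = mex{} = 0
g(1) = mex{} = 0
g(2) = mex{} = 0
g(3) = mex{} = 0
g(4) = mex{} = 0
g(5) = mex{0} = 1
g(6) = mex{0} = 1
g(7) = mex{0} = 1
So g(7) = 1.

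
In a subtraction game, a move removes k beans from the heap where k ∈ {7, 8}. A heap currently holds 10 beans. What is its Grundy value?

1

Grundy values for subtraction set {7, 8}:
g(0) = mex{} = 0
g(1) = mex{} = 0
g(2) = mex{} = 0
g(3) = mex{} = 0
g(4) = mex{} = 0
g(5) = mex{} = 0
g(6) = mex{} = 0
g(7) = mex{0} = 1
g(8) = mex{0} = 1
g(9) = mex{0} = 1
g(10) = mex{0} = 1
So g(10) = 1.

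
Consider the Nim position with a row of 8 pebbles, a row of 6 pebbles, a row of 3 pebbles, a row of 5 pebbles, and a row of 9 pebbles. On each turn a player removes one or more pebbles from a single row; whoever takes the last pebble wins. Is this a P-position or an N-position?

Nim-sum: 8 XOR 6 XOR 3 XOR 5 XOR 9 = 1.
The nim-sum is 1 ≠ 0, so this is an N-position: the player to move can win.

N-position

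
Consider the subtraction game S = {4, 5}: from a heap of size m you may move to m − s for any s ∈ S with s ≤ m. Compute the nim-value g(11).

Build the Grundy sequence with g(k) = mex{g(k−s) : s ∈ {4, 5}, s ≤ k}:
g(0) = mex{} = 0
g(1) = mex{} = 0
g(2) = mex{} = 0
g(3) = mex{} = 0
g(4) = mex{0} = 1
g(5) = mex{0} = 1
g(6) = mex{0} = 1
g(7) = mex{0} = 1
g(8) = mex{0,1} = 2
g(9) = mex{1} = 0
g(10) = mex{1} = 0
g(11) = mex{1} = 0
So g(11) = 0.

0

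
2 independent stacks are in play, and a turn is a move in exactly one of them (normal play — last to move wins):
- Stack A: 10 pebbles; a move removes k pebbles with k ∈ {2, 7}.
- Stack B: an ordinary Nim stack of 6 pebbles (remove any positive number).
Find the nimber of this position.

For stack A, compute g(0), g(1), … with moves {2, 7}:
g(0) = mex{} = 0
g(1) = mex{} = 0
g(2) = mex{0} = 1
g(3) = mex{0} = 1
g(4) = mex{1} = 0
g(5) = mex{1} = 0
g(6) = mex{0} = 1
g(7) = mex{0} = 1
g(8) = mex{0,1} = 2
g(9) = mex{1} = 0
g(10) = mex{1,2} = 0
So g(10) = 0.
Stack B is a plain Nim stack of size 6, so its Grundy value is 6.
By the Sprague-Grundy theorem, the Grundy value of a sum of independent games is the XOR of the component values.
Combined value = 0 XOR 6 = 6.

6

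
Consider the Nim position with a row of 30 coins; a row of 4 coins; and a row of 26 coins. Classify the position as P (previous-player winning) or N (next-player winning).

P-position

Compute the nim-sum pairwise:
30 XOR 4 = 26
26 XOR 26 = 0
The nim-sum is 0, so this is a P-position: the player to move is in a losing position under optimal play.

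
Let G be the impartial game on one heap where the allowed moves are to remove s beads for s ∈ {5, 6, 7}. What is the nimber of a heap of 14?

Build the Grundy sequence with g(k) = mex{g(k−s) : s ∈ {5, 6, 7}, s ≤ k}:
g(0) = mex{} = 0
g(1) = mex{} = 0
g(2) = mex{} = 0
g(3) = mex{} = 0
g(4) = mex{} = 0
g(5) = mex{0} = 1
g(6) = mex{0} = 1
g(7) = mex{0} = 1
g(8) = mex{0} = 1
g(9) = mex{0} = 1
g(10) = mex{0,1} = 2
g(11) = mex{0,1} = 2
g(12) = mex{1} = 0
g(13) = mex{1} = 0
g(14) = mex{1} = 0
So g(14) = 0.

0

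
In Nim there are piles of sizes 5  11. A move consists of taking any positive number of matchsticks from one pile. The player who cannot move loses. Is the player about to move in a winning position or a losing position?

Winning position

Write each in binary and XOR column by column:
  0101  (5)
  1011  (11)
  ----
  1110  (14)
The nim-sum is 14 ≠ 0, so this is an N-position: the player to move can win.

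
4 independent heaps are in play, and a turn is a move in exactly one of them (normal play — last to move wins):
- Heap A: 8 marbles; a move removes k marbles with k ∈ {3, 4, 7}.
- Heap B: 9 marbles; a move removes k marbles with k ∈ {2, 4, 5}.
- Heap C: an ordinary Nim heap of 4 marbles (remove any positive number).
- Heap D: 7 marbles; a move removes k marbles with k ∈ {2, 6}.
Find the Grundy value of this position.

Build the Grundy sequence for heap A with g(k) = mex{g(k−s) : s ∈ {3, 4, 7}, s ≤ k}:
k:     0  1  2  3  4  5  6  7  8
g(k):  0  0  0  1  1  1  2  2  2
So g(8) = 2.
Grundy values for heap B (subtraction set {2, 4, 5}):
g(0) = mex{} = 0
g(1) = mex{} = 0
g(2) = mex{0} = 1
g(3) = mex{0} = 1
g(4) = mex{0,1} = 2
g(5) = mex{0,1} = 2
g(6) = mex{0,1,2} = 3
g(7) = mex{1,2} = 0
g(8) = mex{1,2,3} = 0
g(9) = mex{0,2} = 1
So g(9) = 1.
Heap C is a plain Nim heap of size 4, so its Grundy value is 4.
Grundy values for heap D (subtraction set {2, 6}):
k:     0  1  2  3  4  5  6  7
g(k):  0  0  1  1  0  0  1  1
So g(7) = 1.
By the Sprague-Grundy theorem, the Grundy value of a sum of independent games is the XOR of the component values.
Combined value = 2 XOR 1 XOR 4 XOR 1 = 6.

6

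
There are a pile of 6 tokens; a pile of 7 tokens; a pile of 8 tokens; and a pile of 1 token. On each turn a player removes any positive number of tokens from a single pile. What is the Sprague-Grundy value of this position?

Write each in binary and XOR column by column:
  0110  (6)
  0111  (7)
  1000  (8)
  0001  (1)
  ----
  1000  (8)

8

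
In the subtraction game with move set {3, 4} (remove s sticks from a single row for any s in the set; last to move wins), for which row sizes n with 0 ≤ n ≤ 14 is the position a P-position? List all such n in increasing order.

0, 1, 2, 7, 8, 9, 14

Grundy values for subtraction set {3, 4}:
g(0) = mex{} = 0
g(1) = mex{} = 0
g(2) = mex{} = 0
g(3) = mex{0} = 1
g(4) = mex{0} = 1
g(5) = mex{0} = 1
g(6) = mex{0,1} = 2
g(7) = mex{1} = 0
g(8) = mex{1} = 0
g(9) = mex{1,2} = 0
g(10) = mex{0,2} = 1
g(11) = mex{0} = 1
g(12) = mex{0} = 1
g(13) = mex{0,1} = 2
g(14) = mex{1} = 0
The P-positions (g = 0) in 0..14 are 0, 1, 2, 7, 8, 9, 14.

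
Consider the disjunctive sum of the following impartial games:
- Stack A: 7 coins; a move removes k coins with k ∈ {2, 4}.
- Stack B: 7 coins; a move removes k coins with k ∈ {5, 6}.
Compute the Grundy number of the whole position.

1

Build the Grundy sequence for stack A with g(k) = mex{g(k−s) : s ∈ {2, 4}, s ≤ k}:
g(0) = mex{} = 0
g(1) = mex{} = 0
g(2) = mex{0} = 1
g(3) = mex{0} = 1
g(4) = mex{0,1} = 2
g(5) = mex{0,1} = 2
g(6) = mex{1,2} = 0
g(7) = mex{1,2} = 0
So g(7) = 0.
Build the Grundy sequence for stack B with g(k) = mex{g(k−s) : s ∈ {5, 6}, s ≤ k}:
g(0) = mex{} = 0
g(1) = mex{} = 0
g(2) = mex{} = 0
g(3) = mex{} = 0
g(4) = mex{} = 0
g(5) = mex{0} = 1
g(6) = mex{0} = 1
g(7) = mex{0} = 1
So g(7) = 1.
The value of a disjunctive sum is the nim-sum of the parts.
Combined value = 0 ⊕ 1 = 1.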